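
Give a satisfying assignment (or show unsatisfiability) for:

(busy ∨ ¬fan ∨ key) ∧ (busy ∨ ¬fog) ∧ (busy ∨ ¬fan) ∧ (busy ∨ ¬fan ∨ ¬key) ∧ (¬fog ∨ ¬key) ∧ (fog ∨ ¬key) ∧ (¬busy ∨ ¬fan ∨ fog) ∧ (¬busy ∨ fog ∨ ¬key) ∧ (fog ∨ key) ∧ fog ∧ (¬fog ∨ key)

The formula is unsatisfiable.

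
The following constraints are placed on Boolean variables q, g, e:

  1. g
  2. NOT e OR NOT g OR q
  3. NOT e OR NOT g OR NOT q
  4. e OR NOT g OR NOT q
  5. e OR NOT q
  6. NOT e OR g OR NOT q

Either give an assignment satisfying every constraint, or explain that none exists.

Unit clause (g) forces g = True.
Try q = True:
  (NOT e OR NOT g OR NOT q) forces e = False.
  clause (e OR NOT g OR NOT q) is falsified — backtrack.
So q = False.
  then (NOT e OR NOT g OR q) forces e = False.
Check each clause:
  (g): g holds.
  (NOT e OR NOT g OR q): NOT e holds.
  (NOT e OR NOT g OR NOT q): NOT e holds.
  (e OR NOT g OR NOT q): NOT q holds.
  (e OR NOT q): NOT q holds.
  (NOT e OR g OR NOT q): NOT e holds.
All clauses satisfied.

q=F, g=T, e=F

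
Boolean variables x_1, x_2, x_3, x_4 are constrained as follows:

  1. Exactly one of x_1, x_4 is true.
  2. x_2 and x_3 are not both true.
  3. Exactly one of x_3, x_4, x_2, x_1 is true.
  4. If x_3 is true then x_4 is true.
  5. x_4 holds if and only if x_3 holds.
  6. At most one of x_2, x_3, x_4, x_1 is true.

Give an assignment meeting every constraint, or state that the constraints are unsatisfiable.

x_1=T, x_2=F, x_3=F, x_4=F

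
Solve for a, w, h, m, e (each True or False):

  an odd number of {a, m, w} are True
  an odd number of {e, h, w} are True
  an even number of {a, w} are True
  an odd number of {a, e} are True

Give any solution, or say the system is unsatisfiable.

a: True; w: True; h: False; m: True; e: False

{a, m, w}: 3 true → odd ✓
{e, h, w}: 1 true → odd ✓
{a, w}: 2 true → even ✓
{a, e}: 1 true → odd ✓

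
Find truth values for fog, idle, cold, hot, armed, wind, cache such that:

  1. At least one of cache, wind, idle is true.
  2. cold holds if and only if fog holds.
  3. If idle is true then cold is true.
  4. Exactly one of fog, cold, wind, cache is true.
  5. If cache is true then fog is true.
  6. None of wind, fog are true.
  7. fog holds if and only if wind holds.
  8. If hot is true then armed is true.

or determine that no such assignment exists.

The formula is unsatisfiable.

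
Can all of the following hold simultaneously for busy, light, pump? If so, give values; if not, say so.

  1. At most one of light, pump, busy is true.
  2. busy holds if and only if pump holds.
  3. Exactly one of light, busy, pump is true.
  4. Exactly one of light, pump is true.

busy: False, light: True, pump: False

  (1) {light, pump, busy}: 1 true — at most one ✓
  (2) busy=F, pump=F — same ✓
  (3) {light, busy, pump}: 1 true — exactly one ✓
  (4) {light, pump}: 1 true — exactly one ✓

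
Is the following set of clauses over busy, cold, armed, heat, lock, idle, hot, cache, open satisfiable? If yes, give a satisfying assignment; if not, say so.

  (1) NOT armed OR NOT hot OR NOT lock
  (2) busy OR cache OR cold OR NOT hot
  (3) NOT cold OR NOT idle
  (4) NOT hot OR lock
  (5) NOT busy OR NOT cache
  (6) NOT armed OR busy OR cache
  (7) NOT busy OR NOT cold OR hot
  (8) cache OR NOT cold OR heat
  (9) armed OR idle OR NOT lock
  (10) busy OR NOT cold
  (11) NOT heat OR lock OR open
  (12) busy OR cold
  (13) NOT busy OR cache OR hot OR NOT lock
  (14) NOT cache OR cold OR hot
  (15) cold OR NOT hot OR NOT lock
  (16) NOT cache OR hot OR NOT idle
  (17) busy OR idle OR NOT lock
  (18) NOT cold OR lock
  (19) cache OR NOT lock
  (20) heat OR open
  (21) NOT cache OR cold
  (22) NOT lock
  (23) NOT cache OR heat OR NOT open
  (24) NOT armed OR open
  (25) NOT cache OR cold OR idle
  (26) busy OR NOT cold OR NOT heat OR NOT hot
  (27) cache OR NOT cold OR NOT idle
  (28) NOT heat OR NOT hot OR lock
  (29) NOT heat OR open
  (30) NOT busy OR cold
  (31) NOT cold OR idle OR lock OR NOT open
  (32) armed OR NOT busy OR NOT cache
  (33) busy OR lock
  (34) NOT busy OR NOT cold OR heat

The formula is unsatisfiable.

Case lock = True:
  Clause (NOT lock) is falsified — contradiction.
Case lock = False:
  (NOT hot OR lock) forces hot = False.
  (NOT cold OR lock) forces cold = False.
  (busy OR cold) forces busy = True.
  Clause (NOT busy OR cold) is falsified — contradiction.
Both cases fail, so the formula is unsatisfiable.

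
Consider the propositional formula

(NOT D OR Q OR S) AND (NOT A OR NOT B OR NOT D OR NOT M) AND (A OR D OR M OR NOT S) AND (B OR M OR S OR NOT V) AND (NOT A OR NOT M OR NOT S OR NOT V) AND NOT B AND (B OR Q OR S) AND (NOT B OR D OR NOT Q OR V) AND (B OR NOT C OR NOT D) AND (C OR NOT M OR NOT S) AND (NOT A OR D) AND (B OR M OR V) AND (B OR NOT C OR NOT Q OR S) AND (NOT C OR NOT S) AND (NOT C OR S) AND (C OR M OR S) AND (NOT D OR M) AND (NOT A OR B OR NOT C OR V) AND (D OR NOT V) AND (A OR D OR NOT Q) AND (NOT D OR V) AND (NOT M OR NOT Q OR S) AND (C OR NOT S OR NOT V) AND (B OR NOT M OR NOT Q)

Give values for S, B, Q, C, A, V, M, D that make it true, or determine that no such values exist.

Unsatisfiable — no assignment works.

Case S = True:
  (NOT B) forces B = False.
  (NOT C OR NOT S) forces C = False.
  (C OR NOT M OR NOT S) forces M = False.
  (B OR M OR V) forces V = True.
  Clause (C OR NOT S OR NOT V) is falsified — contradiction.
Case S = False:
  (NOT B) forces B = False.
  (B OR Q OR S) forces Q = True.
  (B OR NOT C OR NOT Q OR S) forces C = False.
  (C OR M OR S) forces M = True.
  Clause (NOT M OR NOT Q OR S) is falsified — contradiction.
Both cases fail, so the formula is unsatisfiable.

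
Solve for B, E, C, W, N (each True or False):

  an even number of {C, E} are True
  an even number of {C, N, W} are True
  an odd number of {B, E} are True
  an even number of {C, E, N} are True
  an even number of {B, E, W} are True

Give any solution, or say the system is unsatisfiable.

B: False, E: True, C: True, W: True, N: False

{C, E}: 2 true → even ✓
{C, N, W}: 2 true → even ✓
{B, E}: 1 true → odd ✓
{C, E, N}: 2 true → even ✓
{B, E, W}: 2 true → even ✓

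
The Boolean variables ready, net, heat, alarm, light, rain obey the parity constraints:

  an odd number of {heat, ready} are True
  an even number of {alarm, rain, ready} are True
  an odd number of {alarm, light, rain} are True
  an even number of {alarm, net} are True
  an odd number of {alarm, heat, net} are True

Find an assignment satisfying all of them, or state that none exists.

ready = False, net = True, heat = True, alarm = True, light = True, rain = True

{heat, ready}: 1 true → odd ✓
{alarm, rain, ready}: 2 true → even ✓
{alarm, light, rain}: 3 true → odd ✓
{alarm, net}: 2 true → even ✓
{alarm, heat, net}: 3 true → odd ✓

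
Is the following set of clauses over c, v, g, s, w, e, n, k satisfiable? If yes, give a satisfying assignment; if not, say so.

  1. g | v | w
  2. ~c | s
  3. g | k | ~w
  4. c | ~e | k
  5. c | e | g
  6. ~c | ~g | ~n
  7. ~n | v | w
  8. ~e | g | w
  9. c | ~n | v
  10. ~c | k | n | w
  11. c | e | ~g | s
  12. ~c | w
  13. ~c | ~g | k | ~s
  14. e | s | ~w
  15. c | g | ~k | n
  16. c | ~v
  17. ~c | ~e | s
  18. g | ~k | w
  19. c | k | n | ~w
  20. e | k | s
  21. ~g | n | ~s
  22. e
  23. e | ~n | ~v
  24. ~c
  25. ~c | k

Unit clause (e) forces e = True.
Unit clause (~c) forces c = False.
In (c | ~e | k) only k is left, so k = True.
In (c | ~v) only ~v is left, so v = False.
In (c | ~n | v) only ~n is left, so n = False.
In (c | g | ~k | n) only g is left, so g = True.
In (~g | n | ~s) only ~s is left, so s = False.
Set w = True.
All clauses satisfied.

c: False, v: False, g: True, s: False, w: True, e: True, n: False, k: True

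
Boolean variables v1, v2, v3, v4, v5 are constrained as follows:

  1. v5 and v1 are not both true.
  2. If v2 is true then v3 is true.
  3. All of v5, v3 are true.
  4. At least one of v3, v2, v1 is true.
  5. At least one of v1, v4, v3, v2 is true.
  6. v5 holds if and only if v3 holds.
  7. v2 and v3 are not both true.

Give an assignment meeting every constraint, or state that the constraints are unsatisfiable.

v1: False, v2: False, v3: True, v4: True, v5: True

  (1) v5=T, v1=F — not both ✓
  (2) v2=F ⇒ v3: vacuous ✓
  (3) {v5, v3}: all 2 true ✓
  (4) {v3, v2, v1}: 1 true — at least one ✓
  (5) {v1, v4, v3, v2}: 2 true — at least one ✓
  (6) v5=T, v3=T — same ✓
  (7) v2=F, v3=T — not both ✓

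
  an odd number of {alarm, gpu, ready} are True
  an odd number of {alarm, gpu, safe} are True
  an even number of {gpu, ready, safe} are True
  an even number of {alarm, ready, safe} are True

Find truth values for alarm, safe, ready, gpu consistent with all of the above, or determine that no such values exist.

alarm = False, safe = True, ready = True, gpu = False

{alarm, gpu, ready}: 1 true → odd ✓
{alarm, gpu, safe}: 1 true → odd ✓
{gpu, ready, safe}: 2 true → even ✓
{alarm, ready, safe}: 2 true → even ✓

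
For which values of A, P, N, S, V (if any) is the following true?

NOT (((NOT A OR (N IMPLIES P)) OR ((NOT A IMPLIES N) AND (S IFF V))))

A = True, P = False, N = True, S = True, V = False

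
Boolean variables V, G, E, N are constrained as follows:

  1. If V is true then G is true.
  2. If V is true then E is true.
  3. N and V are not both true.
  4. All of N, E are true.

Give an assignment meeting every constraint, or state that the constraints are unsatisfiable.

V=F; G=F; E=T; N=T

  (1) V=F ⇒ G: vacuous ✓
  (2) V=F ⇒ E: vacuous ✓
  (3) N=T, V=F — not both ✓
  (4) {N, E}: all 2 true ✓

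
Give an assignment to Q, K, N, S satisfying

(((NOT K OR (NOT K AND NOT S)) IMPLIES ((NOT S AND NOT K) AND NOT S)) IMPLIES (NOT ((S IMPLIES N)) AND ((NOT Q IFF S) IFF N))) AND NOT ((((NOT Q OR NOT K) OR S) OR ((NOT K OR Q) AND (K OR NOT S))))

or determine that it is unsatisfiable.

The conjunct NOT ((((NOT Q OR NOT K) OR S) OR ((NOT K OR Q) AND (K OR NOT S)))) is unsatisfiable on its own:
  Q=F, K=F, S=F: evaluates to False.
  Q=F, K=F, S=T: evaluates to False.
  Q=F, K=T, S=F: evaluates to False.
  Q=F, K=T, S=T: evaluates to False.
  Q=T, K=F, S=F: evaluates to False.
  Q=T, K=F, S=T: evaluates to False.
  Q=T, K=T, S=F: evaluates to False.
  Q=T, K=T, S=T: evaluates to False.
So the whole conjunction is unsatisfiable.

UNSATISFIABLE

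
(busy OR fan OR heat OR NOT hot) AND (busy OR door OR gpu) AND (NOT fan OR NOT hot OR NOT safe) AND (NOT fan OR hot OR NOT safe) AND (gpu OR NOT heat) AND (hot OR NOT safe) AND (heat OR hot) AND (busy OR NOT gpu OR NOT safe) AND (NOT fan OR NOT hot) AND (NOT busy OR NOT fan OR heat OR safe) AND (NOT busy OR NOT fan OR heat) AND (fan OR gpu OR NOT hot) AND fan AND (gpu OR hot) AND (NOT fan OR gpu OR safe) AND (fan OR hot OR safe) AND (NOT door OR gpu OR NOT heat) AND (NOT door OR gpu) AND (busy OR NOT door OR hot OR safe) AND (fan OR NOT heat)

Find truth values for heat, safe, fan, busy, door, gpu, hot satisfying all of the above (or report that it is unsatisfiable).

Unit clause (fan) forces fan = True.
In (NOT fan OR NOT hot) only NOT hot is left, so hot = False.
In (gpu OR hot) only gpu is left, so gpu = True.
In (NOT fan OR hot OR NOT safe) only NOT safe is left, so safe = False.
In (heat OR hot) only heat is left, so heat = True.
Set busy = False.
  then (busy OR NOT door OR hot OR safe) forces door = False.
All clauses satisfied.

heat = True, safe = False, fan = True, busy = False, door = False, gpu = True, hot = False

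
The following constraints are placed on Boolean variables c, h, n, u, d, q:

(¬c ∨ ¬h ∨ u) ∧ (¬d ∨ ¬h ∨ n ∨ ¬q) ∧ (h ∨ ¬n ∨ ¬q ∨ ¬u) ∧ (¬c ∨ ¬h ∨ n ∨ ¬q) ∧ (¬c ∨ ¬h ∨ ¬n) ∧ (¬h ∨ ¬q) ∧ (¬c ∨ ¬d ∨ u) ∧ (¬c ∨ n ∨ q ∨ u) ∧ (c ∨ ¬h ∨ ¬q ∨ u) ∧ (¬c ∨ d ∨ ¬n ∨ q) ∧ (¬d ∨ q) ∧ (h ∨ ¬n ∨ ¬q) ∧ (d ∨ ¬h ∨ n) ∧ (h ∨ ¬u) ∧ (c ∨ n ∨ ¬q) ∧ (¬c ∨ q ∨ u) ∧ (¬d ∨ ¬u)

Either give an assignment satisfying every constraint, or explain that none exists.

Set c = False.
Set h = True.
  then (¬h ∨ ¬q) forces q = False.
  then (¬d ∨ q) forces d = False.
  then (d ∨ ¬h ∨ n) forces n = True.
Set u = True.
All clauses satisfied.

c=F; h=T; n=T; u=T; d=F; q=F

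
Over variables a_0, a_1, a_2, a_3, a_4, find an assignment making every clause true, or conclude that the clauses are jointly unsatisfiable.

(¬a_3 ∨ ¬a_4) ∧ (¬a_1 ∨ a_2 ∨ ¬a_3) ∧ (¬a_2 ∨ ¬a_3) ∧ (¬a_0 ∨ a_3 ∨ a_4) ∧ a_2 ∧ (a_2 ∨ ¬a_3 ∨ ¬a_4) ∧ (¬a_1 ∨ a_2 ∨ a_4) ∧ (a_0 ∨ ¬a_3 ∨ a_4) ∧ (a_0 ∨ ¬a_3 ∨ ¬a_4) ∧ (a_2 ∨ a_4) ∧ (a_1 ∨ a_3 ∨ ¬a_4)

a_0=F, a_1=T, a_2=T, a_3=F, a_4=F

Unit clause (a_2) forces a_2 = True.
In (¬a_2 ∨ ¬a_3) only ¬a_3 is left, so a_3 = False.
Set a_0 = False.
Set a_1 = True.
Set a_4 = False.
All clauses satisfied.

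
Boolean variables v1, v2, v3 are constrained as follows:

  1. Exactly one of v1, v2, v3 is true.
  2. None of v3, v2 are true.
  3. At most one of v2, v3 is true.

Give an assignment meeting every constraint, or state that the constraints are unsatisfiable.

v1=T, v2=F, v3=F

  (1) {v1, v2, v3}: 1 true — exactly one ✓
  (2) {v3, v2}: 0 true — none ✓
  (3) {v2, v3}: 0 true — at most one ✓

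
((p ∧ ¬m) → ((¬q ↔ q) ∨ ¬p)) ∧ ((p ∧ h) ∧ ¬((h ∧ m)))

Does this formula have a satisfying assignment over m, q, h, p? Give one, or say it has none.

Unsatisfiable — no assignment works.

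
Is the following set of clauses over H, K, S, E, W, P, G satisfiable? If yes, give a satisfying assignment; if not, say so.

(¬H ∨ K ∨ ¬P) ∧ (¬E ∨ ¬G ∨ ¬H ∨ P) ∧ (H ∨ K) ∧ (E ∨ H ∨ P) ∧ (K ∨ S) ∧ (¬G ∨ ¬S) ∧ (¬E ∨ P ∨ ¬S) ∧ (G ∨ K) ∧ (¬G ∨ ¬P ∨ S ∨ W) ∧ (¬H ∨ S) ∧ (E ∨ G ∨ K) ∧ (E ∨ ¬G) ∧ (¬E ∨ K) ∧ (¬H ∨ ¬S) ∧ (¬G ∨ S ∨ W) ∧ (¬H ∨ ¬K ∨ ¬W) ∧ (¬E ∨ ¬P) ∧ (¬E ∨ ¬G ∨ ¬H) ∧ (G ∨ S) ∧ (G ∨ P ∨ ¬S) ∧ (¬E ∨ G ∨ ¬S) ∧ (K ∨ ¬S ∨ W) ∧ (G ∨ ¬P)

Try H = True:
  (¬H ∨ S) forces S = True.
  clause (¬H ∨ ¬S) is falsified — backtrack.
So H = False.
  then (H ∨ K) forces K = True.
Try S = True:
  (¬G ∨ ¬S) forces G = False.
  (G ∨ P ∨ ¬S) forces P = True.
  clause (G ∨ ¬P) is falsified — backtrack.
So S = False.
  then (G ∨ S) forces G = True.
  then (E ∨ ¬G) forces E = True.
  then (¬G ∨ S ∨ W) forces W = True.
  then (¬E ∨ ¬P) forces P = False.
All clauses satisfied.

H = False, K = True, S = False, E = True, W = True, P = False, G = True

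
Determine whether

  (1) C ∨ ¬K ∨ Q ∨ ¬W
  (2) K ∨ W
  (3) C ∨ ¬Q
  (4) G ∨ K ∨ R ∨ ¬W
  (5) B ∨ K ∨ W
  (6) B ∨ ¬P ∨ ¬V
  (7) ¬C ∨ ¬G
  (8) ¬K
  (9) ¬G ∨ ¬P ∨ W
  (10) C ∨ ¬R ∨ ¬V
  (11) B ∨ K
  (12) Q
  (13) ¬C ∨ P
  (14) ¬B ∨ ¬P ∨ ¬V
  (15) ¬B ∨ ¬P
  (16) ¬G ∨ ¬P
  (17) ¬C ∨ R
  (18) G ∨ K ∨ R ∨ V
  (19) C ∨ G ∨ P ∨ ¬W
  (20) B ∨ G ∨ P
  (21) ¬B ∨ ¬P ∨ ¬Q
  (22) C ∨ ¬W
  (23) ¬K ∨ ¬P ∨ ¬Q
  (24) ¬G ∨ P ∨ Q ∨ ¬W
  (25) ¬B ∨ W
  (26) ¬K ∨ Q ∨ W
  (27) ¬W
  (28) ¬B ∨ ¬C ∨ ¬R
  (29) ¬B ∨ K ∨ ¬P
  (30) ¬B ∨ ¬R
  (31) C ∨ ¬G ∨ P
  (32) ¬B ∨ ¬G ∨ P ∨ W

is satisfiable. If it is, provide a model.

UNSATISFIABLE

Case W = True:
  Clause (¬W) is falsified — contradiction.
Case W = False:
  (K ∨ W) forces K = True.
  Clause (¬K) is falsified — contradiction.
Both cases fail, so the formula is unsatisfiable.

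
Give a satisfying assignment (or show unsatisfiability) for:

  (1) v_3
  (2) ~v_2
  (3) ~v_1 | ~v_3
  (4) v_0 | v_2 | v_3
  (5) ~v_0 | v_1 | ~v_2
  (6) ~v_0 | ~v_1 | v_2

v_0=F, v_1=F, v_2=F, v_3=T

Unit clause (v_3) forces v_3 = True.
Unit clause (~v_2) forces v_2 = False.
In (~v_1 | ~v_3) only ~v_1 is left, so v_1 = False.
Set v_0 = False.
Check each clause:
  (v_3): v_3 holds.
  (~v_2): ~v_2 holds.
  (~v_1 | ~v_3): ~v_1 holds.
  (v_0 | v_2 | v_3): v_3 holds.
  (~v_0 | v_1 | ~v_2): ~v_0 holds.
  (~v_0 | ~v_1 | v_2): ~v_0 holds.
All clauses satisfied.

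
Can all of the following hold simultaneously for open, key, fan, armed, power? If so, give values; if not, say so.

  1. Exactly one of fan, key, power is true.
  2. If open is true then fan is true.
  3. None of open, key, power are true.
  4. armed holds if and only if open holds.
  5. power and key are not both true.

open=F, key=F, fan=T, armed=F, power=F

  (1) {fan, key, power}: 1 true — exactly one ✓
  (2) open=F ⇒ fan: vacuous ✓
  (3) {open, key, power}: 0 true — none ✓
  (4) armed=F, open=F — same ✓
  (5) power=F, key=F — not both ✓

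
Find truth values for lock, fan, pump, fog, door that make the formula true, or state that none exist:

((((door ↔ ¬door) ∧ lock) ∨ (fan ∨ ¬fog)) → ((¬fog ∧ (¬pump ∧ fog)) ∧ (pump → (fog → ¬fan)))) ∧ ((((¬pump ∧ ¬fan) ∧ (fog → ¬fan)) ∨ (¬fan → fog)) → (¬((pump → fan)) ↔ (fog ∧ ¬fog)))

lock = False, fan = False, pump = False, fog = True, door = True

  (((door ↔ ¬door) ∧ lock) ∨ (fan ∨ ¬fog)) → ((¬fog ∧ (¬pump ∧ fog)) ∧ (pump → (fog → ¬fan))) = True
    ((door ↔ ¬door) ∧ lock) ∨ (fan ∨ ¬fog) = False
      (door ↔ ¬door) ∧ lock = False
        door ↔ ¬door = False
          ¬door = False
      fan ∨ ¬fog = False
        ¬fog = False
    (¬fog ∧ (¬pump ∧ fog)) ∧ (pump → (fog → ¬fan)) = False
      ¬fog ∧ (¬pump ∧ fog) = False
        ¬fog = False
        ¬pump ∧ fog = True
          ¬pump = True
      pump → (fog → ¬fan) = True
        fog → ¬fan = True
          ¬fan = True
  (((¬pump ∧ ¬fan) ∧ (fog → ¬fan)) ∨ (¬fan → fog)) → (¬((pump → fan)) ↔ (fog ∧ ¬fog)) = True
    ((¬pump ∧ ¬fan) ∧ (fog → ¬fan)) ∨ (¬fan → fog) = True
      (¬pump ∧ ¬fan) ∧ (fog → ¬fan) = True
        ¬pump ∧ ¬fan = True
          ¬pump = True
          ¬fan = True
        fog → ¬fan = True
          ¬fan = True
      ¬fan → fog = True
        ¬fan = True
    ¬((pump → fan)) ↔ (fog ∧ ¬fog) = True
      ¬((pump → fan)) = False
        pump → fan = True
      fog ∧ ¬fog = False
        ¬fog = False
Both conjuncts True, so the formula holds.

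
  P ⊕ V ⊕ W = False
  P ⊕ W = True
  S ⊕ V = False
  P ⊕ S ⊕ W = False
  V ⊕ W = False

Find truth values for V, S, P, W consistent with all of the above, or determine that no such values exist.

V: True, S: True, P: False, W: True

P ⊕ V ⊕ W = F ⊕ T ⊕ T = False ✓
P ⊕ W = F ⊕ T = True ✓
S ⊕ V = T ⊕ T = False ✓
P ⊕ S ⊕ W = F ⊕ T ⊕ T = False ✓
V ⊕ W = T ⊕ T = False ✓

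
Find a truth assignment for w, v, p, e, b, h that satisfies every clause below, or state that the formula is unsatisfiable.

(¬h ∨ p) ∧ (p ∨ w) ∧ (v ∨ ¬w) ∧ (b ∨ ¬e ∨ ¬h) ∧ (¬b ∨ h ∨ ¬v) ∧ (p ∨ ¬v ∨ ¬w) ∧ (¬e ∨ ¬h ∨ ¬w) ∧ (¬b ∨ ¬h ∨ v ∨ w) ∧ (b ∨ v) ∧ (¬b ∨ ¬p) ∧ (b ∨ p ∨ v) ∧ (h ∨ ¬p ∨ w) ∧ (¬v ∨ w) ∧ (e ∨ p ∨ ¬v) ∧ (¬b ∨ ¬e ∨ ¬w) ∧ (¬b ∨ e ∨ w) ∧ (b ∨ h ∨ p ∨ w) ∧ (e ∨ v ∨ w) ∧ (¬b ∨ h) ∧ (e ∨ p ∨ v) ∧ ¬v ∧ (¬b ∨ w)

Case v = True:
  Clause (¬v) is falsified — contradiction.
Case v = False:
  (v ∨ ¬w) forces w = False.
  (p ∨ w) forces p = True.
  (b ∨ v) forces b = True.
  Clause (¬b ∨ ¬p) is falsified — contradiction.
Both cases fail, so the formula is unsatisfiable.

Unsatisfiable — no assignment works.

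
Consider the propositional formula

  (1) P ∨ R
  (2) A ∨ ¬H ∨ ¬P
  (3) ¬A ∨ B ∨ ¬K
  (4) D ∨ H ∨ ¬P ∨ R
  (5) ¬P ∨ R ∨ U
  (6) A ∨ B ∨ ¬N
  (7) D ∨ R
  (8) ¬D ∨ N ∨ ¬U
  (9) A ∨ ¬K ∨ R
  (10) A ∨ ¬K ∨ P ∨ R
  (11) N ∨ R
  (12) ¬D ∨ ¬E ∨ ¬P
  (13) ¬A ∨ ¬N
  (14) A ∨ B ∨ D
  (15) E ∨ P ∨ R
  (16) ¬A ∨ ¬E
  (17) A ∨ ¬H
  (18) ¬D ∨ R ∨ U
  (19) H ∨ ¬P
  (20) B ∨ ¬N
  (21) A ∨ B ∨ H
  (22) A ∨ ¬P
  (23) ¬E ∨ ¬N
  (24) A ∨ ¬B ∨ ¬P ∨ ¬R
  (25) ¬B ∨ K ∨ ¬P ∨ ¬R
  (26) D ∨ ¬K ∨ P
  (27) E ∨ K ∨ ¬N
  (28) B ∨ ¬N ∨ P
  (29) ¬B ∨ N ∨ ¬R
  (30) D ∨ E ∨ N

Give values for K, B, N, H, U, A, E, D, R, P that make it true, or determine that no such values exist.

Set K = False.
Set B = False.
  then (B ∨ ¬N) forces N = False.
  then (N ∨ R) forces R = True.
Set H = True.
  then (A ∨ ¬H) forces A = True.
  then (¬A ∨ ¬E) forces E = False.
  then (D ∨ E ∨ N) forces D = True.
  then (¬D ∨ N ∨ ¬U) forces U = False.
Set P = False.
All clauses satisfied.

K = False, B = False, N = False, H = True, U = False, A = True, E = False, D = True, R = True, P = False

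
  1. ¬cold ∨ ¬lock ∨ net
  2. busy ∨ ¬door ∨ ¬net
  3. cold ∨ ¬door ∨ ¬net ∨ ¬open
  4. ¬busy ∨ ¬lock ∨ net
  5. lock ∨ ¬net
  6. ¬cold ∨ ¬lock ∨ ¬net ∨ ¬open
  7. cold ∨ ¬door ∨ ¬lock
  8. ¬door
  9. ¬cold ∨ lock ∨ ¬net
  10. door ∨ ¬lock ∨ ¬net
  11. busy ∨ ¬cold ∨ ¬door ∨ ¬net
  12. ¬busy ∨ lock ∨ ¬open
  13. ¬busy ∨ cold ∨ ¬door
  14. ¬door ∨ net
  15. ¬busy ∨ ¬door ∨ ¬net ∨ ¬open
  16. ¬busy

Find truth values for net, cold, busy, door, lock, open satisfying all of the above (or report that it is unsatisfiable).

Unit clause (¬door) forces door = False.
Unit clause (¬busy) forces busy = False.
Set net = False.
Set cold = True.
  then (¬cold ∨ ¬lock ∨ net) forces lock = False.
Set open = False.
All clauses satisfied.

net = False, cold = True, busy = False, door = False, lock = False, open = False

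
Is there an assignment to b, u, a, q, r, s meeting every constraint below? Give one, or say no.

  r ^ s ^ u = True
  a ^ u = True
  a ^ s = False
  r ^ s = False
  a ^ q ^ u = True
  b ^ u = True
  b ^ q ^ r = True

Unsatisfiable — no assignment works.

Adding constraints 3, 4, 5, 6, 7 mod 2: every variable appears an even number of times on the left, so the left side is 0.
But the right sides sum to 1 (mod 2). 0 ≠ 1 — the system is inconsistent.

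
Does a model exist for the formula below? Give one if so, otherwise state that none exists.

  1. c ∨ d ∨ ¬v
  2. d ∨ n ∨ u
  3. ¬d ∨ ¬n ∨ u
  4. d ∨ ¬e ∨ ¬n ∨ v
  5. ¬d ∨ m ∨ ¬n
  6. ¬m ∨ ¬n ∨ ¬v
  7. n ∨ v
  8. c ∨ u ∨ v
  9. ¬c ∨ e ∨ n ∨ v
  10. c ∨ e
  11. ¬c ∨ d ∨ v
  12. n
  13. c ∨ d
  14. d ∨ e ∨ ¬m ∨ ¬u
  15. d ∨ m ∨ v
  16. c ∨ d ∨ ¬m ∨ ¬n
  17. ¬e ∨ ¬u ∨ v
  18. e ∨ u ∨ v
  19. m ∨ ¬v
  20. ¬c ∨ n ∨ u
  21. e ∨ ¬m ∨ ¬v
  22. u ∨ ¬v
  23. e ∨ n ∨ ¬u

Unit clause (n) forces n = True.
Try d = False:
  (c ∨ d) forces c = True.
  (¬c ∨ d ∨ v) forces v = True.
  (¬m ∨ ¬n ∨ ¬v) forces m = False.
  clause (m ∨ ¬v) is falsified — backtrack.
So d = True.
  then (¬d ∨ ¬n ∨ u) forces u = True.
  then (¬d ∨ m ∨ ¬n) forces m = True.
  then (¬m ∨ ¬n ∨ ¬v) forces v = False.
  then (¬e ∨ ¬u ∨ v) forces e = False.
  then (c ∨ e) forces c = True.
All clauses satisfied.

d=T; c=T; v=F; e=F; u=T; n=T; m=T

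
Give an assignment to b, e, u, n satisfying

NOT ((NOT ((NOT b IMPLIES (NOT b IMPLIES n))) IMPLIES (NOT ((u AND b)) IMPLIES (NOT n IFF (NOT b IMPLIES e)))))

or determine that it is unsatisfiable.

b = False, e = False, u = True, n = False

  NOT ((NOT ((NOT b IMPLIES (NOT b IMPLIES n))) IMPLIES (NOT ((u AND b)) IMPLIES (NOT n IFF (NOT b IMPLIES e))))) = True
    NOT ((NOT b IMPLIES (NOT b IMPLIES n))) IMPLIES (NOT ((u AND b)) IMPLIES (NOT n IFF (NOT b IMPLIES e))) = False
      NOT ((NOT b IMPLIES (NOT b IMPLIES n))) = True
        NOT b IMPLIES (NOT b IMPLIES n) = False
          NOT b = True
          NOT b IMPLIES n = False
            NOT b = True
      NOT ((u AND b)) IMPLIES (NOT n IFF (NOT b IMPLIES e)) = False
        NOT ((u AND b)) = True
          u AND b = False
        NOT n IFF (NOT b IMPLIES e) = False
          NOT n = True
          NOT b IMPLIES e = False
            NOT b = True
The formula evaluates to True.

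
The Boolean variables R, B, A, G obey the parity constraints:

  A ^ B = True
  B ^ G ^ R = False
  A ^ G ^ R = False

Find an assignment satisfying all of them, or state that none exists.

Adding constraints 1, 2, 3 mod 2: every variable appears an even number of times on the left, so the left side is 0.
But the right sides sum to 1 (mod 2). 0 ≠ 1 — the system is inconsistent.

Unsatisfiable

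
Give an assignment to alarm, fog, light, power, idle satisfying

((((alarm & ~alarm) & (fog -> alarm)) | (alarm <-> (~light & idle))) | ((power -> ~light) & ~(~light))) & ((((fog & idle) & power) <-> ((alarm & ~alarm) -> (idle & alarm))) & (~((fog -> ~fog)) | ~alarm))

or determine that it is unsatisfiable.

alarm: True; fog: True; light: False; power: True; idle: True

  (((alarm & ~alarm) & (fog -> alarm)) | (alarm <-> (~light & idle))) | ((power -> ~light) & ~(~light)) = True
    ((alarm & ~alarm) & (fog -> alarm)) | (alarm <-> (~light & idle)) = True
      (alarm & ~alarm) & (fog -> alarm) = False
        alarm & ~alarm = False
          ~alarm = False
        fog -> alarm = True
      alarm <-> (~light & idle) = True
        ~light & idle = True
          ~light = True
    (power -> ~light) & ~(~light) = False
      power -> ~light = True
        ~light = True
      ~(~light) = False
        ~light = True
  (((fog & idle) & power) <-> ((alarm & ~alarm) -> (idle & alarm))) & (~((fog -> ~fog)) | ~alarm) = True
    ((fog & idle) & power) <-> ((alarm & ~alarm) -> (idle & alarm)) = True
      (fog & idle) & power = True
        fog & idle = True
      (alarm & ~alarm) -> (idle & alarm) = True
        alarm & ~alarm = False
          ~alarm = False
        idle & alarm = True
    ~((fog -> ~fog)) | ~alarm = True
      ~((fog -> ~fog)) = True
        fog -> ~fog = False
          ~fog = False
      ~alarm = False
Both conjuncts True, so the formula holds.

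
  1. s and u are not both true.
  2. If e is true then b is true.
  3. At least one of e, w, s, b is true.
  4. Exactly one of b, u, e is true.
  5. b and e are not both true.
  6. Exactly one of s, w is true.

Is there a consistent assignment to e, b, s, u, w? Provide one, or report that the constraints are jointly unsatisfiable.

e = False, b = True, s = True, u = False, w = False

  (1) s=T, u=F — not both ✓
  (2) e=F ⇒ b: vacuous ✓
  (3) {e, w, s, b}: 2 true — at least one ✓
  (4) {b, u, e}: 1 true — exactly one ✓
  (5) b=T, e=F — not both ✓
  (6) {s, w}: 1 true — exactly one ✓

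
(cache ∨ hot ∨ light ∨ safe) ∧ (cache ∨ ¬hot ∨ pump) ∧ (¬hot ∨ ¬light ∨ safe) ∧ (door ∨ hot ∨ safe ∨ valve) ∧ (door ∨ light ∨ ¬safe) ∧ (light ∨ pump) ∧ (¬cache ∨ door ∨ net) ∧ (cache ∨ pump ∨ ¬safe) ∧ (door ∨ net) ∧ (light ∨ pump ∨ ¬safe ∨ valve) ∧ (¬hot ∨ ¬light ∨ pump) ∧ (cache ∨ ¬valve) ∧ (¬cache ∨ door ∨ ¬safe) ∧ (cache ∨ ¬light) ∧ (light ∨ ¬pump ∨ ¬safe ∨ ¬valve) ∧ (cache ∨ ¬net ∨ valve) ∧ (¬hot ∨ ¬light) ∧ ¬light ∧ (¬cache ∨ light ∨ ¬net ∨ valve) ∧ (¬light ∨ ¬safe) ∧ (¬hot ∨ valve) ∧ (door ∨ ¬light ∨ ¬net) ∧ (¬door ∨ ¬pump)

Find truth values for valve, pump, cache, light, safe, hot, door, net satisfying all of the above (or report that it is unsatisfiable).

Unit clause (¬light) forces light = False.
In (light ∨ pump) only pump is left, so pump = True.
In (¬door ∨ ¬pump) only ¬door is left, so door = False.
In (door ∨ light ∨ ¬safe) only ¬safe is left, so safe = False.
In (door ∨ net) only net is left, so net = True.
Try valve = False:
  (door ∨ hot ∨ safe ∨ valve) forces hot = True.
  clause (¬hot ∨ valve) is falsified — backtrack.
So valve = True.
  then (cache ∨ ¬valve) forces cache = True.
Set hot = True.
All clauses satisfied.

valve=T, pump=T, cache=T, light=F, safe=F, hot=T, door=F, net=T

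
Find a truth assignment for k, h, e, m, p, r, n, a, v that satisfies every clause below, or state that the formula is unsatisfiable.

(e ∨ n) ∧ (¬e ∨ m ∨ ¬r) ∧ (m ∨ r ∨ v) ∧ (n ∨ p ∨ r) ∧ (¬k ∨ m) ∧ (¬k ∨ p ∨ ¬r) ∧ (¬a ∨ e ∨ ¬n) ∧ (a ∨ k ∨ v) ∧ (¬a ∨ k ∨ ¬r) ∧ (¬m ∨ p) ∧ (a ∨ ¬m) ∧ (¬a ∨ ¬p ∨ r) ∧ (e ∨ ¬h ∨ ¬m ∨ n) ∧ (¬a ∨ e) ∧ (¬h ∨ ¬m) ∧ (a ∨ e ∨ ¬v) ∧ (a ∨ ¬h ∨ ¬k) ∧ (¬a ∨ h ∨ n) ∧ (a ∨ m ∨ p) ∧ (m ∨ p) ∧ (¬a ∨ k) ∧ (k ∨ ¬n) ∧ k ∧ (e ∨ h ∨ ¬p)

k = True; h = False; e = True; m = True; p = True; r = True; n = True; a = True; v = False

Unit clause (k) forces k = True.
In (¬k ∨ m) only m is left, so m = True.
In (¬m ∨ p) only p is left, so p = True.
In (a ∨ ¬m) only a is left, so a = True.
In (¬a ∨ ¬p ∨ r) only r is left, so r = True.
In (¬a ∨ e) only e is left, so e = True.
In (¬h ∨ ¬m) only ¬h is left, so h = False.
In (¬a ∨ h ∨ n) only n is left, so n = True.
Set v = False.
All clauses satisfied.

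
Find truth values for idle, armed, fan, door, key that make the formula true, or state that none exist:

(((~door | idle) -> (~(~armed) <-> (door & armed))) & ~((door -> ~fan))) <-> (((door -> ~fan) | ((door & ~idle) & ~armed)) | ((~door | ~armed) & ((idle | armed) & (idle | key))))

idle = True, armed = False, fan = True, door = True, key = False

  (((~door | idle) -> (~(~armed) <-> (door & armed))) & ~((door -> ~fan))) <-> (((door -> ~fan) | ((door & ~idle) & ~armed)) | ((~door | ~armed) & ((idle | armed) & (idle | key)))) = True
    ((~door | idle) -> (~(~armed) <-> (door & armed))) & ~((door -> ~fan)) = True
      (~door | idle) -> (~(~armed) <-> (door & armed)) = True
        ~door | idle = True
          ~door = False
        ~(~armed) <-> (door & armed) = True
          ~(~armed) = False
            ~armed = True
          door & armed = False
      ~((door -> ~fan)) = True
        door -> ~fan = False
          ~fan = False
    ((door -> ~fan) | ((door & ~idle) & ~armed)) | ((~door | ~armed) & ((idle | armed) & (idle | key))) = True
      (door -> ~fan) | ((door & ~idle) & ~armed) = False
        door -> ~fan = False
          ~fan = False
        (door & ~idle) & ~armed = False
          door & ~idle = False
            ~idle = False
          ~armed = True
      (~door | ~armed) & ((idle | armed) & (idle | key)) = True
        ~door | ~armed = True
          ~door = False
          ~armed = True
        (idle | armed) & (idle | key) = True
          idle | armed = True
          idle | key = True
The formula evaluates to True.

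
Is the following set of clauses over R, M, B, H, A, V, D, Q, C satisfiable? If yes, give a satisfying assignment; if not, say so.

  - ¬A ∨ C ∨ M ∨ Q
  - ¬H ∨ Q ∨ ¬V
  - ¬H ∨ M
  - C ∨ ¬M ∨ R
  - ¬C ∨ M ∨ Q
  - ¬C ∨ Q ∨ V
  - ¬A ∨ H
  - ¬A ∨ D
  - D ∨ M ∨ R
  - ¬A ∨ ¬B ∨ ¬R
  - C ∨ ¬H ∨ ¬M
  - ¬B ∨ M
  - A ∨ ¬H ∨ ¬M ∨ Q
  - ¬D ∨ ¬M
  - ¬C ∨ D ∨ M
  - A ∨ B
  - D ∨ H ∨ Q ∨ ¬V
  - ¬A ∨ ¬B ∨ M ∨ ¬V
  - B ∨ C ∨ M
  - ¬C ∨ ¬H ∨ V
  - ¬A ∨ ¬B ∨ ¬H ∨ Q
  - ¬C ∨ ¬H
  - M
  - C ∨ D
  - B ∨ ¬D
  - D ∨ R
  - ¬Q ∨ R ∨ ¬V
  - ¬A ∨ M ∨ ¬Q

Unit clause (M) forces M = True.
In (¬D ∨ ¬M) only ¬D is left, so D = False.
In (C ∨ D) only C is left, so C = True.
In (D ∨ R) only R is left, so R = True.
In (¬A ∨ D) only ¬A is left, so A = False.
In (A ∨ B) only B is left, so B = True.
In (¬C ∨ ¬H) only ¬H is left, so H = False.
Set V = True.
  then (D ∨ H ∨ Q ∨ ¬V) forces Q = True.
All clauses satisfied.

R=T, M=T, B=T, H=F, A=F, V=T, D=F, Q=T, C=T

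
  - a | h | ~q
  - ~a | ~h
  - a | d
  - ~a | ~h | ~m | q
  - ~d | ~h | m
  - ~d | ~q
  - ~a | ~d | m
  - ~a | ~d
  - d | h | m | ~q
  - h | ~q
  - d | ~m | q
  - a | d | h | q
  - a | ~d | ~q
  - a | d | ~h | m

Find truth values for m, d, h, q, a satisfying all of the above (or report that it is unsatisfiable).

Set m = False.
Set d = True.
  then (~d | ~h | m) forces h = False.
  then (~d | ~q) forces q = False.
  then (~a | ~d | m) forces a = False.
All clauses satisfied.

m = False; d = True; h = False; q = False; a = False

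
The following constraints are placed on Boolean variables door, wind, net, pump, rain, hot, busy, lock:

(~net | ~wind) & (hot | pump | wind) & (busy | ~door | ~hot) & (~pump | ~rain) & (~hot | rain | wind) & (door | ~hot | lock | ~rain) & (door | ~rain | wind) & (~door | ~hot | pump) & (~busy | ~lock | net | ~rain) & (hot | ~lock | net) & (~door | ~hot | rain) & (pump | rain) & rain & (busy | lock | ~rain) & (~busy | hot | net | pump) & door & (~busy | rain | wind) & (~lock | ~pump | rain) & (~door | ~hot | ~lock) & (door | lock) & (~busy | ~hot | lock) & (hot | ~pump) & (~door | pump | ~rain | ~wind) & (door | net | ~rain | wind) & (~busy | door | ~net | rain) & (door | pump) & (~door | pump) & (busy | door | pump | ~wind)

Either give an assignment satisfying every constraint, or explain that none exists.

Unsatisfiable

Case door = True:
  (rain) forces rain = True.
  (~pump | ~rain) forces pump = False.
  Clause (~door | pump) is falsified — contradiction.
Case door = False:
  Clause (door) is falsified — contradiction.
Both cases fail, so the formula is unsatisfiable.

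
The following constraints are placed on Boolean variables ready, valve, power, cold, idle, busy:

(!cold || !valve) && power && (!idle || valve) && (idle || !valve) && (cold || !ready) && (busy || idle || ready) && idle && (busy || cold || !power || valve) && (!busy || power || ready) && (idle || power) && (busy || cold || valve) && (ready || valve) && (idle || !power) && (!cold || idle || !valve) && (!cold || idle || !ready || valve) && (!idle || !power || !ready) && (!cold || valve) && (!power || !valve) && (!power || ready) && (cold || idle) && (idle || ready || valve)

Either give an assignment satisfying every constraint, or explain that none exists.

Case power = True:
  (idle) forces idle = True.
  (!idle || valve) forces valve = True.
  Clause (!power || !valve) is falsified — contradiction.
Case power = False:
  Clause (power) is falsified — contradiction.
Both cases fail, so the formula is unsatisfiable.

Unsatisfiable — no assignment works.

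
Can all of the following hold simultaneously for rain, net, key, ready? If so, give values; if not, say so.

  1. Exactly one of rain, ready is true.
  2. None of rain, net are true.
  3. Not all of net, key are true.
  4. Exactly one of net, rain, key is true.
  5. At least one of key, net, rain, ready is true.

rain: False; net: False; key: True; ready: True

  (1) {rain, ready}: 1 true — exactly one ✓
  (2) {rain, net}: 0 true — none ✓
  (3) {net, key}: 1/2 true — not all ✓
  (4) {net, rain, key}: 1 true — exactly one ✓
  (5) {key, net, rain, ready}: 2 true — at least one ✓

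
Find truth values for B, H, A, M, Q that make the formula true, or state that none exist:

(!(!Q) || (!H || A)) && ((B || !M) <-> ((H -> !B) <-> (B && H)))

B = False, H = True, A = True, M = True, Q = False

  !(!Q) || (!H || A) = True
    !(!Q) = False
      !Q = True
    !H || A = True
      !H = False
  (B || !M) <-> ((H -> !B) <-> (B && H)) = True
    B || !M = False
      !M = False
    (H -> !B) <-> (B && H) = False
      H -> !B = True
        !B = True
      B && H = False
Both conjuncts True, so the formula holds.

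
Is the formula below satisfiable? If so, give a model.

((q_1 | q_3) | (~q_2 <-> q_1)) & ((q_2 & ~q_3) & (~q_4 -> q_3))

q_1 = True, q_2 = True, q_3 = False, q_4 = True

  (q_1 | q_3) | (~q_2 <-> q_1) = True
    q_1 | q_3 = True
    ~q_2 <-> q_1 = False
      ~q_2 = False
  (q_2 & ~q_3) & (~q_4 -> q_3) = True
    q_2 & ~q_3 = True
      ~q_3 = True
    ~q_4 -> q_3 = True
      ~q_4 = False
Both conjuncts True, so the formula holds.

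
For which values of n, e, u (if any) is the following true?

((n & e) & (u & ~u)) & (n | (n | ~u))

Case u = True: the conjunct ~u is False.
Case u = False: the conjunct u is False.
Both cases fail — unsatisfiable.

No satisfying assignment exists.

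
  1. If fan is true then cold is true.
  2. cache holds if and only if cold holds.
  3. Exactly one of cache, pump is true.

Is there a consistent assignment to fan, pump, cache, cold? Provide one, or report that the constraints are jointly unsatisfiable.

fan: False, pump: False, cache: True, cold: True

  (1) fan=F ⇒ cold: vacuous ✓
  (2) cache=T, cold=T — same ✓
  (3) {cache, pump}: 1 true — exactly one ✓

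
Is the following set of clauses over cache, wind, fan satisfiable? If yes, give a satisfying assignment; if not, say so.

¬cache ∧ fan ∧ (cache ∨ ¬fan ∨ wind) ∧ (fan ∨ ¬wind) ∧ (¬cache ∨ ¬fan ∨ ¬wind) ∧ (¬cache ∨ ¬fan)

cache = False, wind = True, fan = True

Unit clause (¬cache) forces cache = False.
Unit clause (fan) forces fan = True.
In (cache ∨ ¬fan ∨ wind) only wind is left, so wind = True.
Check each clause:
  (¬cache): ¬cache holds.
  (fan): fan holds.
  (cache ∨ ¬fan ∨ wind): wind holds.
  (fan ∨ ¬wind): fan holds.
  (¬cache ∨ ¬fan ∨ ¬wind): ¬cache holds.
  (¬cache ∨ ¬fan): ¬cache holds.
All clauses satisfied.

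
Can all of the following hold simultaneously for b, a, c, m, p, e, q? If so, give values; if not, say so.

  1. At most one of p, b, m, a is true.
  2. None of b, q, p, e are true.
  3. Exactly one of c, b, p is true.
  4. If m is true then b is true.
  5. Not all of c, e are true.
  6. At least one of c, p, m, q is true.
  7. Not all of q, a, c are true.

b=F; a=T; c=T; m=F; p=F; e=F; q=F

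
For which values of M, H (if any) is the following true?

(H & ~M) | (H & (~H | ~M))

M = False, H = True

  (H & ~M) | (H & (~H | ~M)) = True
    H & ~M = True
      ~M = True
    H & (~H | ~M) = True
      ~H | ~M = True
        ~H = False
        ~M = True
The formula evaluates to True.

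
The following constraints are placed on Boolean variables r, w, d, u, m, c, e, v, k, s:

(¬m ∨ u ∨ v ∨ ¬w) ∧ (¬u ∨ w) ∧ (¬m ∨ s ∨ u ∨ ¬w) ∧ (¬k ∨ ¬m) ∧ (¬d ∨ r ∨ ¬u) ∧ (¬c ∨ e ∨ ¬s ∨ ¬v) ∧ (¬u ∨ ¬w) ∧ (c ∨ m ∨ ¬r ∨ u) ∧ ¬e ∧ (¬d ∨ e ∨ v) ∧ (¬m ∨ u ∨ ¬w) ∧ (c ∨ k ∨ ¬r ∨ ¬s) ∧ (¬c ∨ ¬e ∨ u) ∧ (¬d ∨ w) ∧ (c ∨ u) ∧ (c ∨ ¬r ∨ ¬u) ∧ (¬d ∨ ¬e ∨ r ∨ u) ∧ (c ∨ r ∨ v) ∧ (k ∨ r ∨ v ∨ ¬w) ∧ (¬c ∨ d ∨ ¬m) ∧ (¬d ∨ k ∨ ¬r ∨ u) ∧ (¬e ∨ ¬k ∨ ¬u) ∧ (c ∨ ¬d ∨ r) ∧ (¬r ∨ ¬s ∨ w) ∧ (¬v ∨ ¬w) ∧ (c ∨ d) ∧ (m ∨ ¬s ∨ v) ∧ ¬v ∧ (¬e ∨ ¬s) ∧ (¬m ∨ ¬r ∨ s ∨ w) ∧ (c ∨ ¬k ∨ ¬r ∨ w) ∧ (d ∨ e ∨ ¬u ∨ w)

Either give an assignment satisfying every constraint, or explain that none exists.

Unit clause (¬e) forces e = False.
Unit clause (¬v) forces v = False.
In (¬d ∨ e ∨ v) only ¬d is left, so d = False.
In (c ∨ d) only c is left, so c = True.
In (¬c ∨ d ∨ ¬m) only ¬m is left, so m = False.
In (m ∨ ¬s ∨ v) only ¬s is left, so s = False.
Set r = True.
Set w = False.
  then (¬u ∨ w) forces u = False.
Set k = True.
All clauses satisfied.

r=T; w=F; d=F; u=F; m=F; c=T; e=F; v=F; k=T; s=F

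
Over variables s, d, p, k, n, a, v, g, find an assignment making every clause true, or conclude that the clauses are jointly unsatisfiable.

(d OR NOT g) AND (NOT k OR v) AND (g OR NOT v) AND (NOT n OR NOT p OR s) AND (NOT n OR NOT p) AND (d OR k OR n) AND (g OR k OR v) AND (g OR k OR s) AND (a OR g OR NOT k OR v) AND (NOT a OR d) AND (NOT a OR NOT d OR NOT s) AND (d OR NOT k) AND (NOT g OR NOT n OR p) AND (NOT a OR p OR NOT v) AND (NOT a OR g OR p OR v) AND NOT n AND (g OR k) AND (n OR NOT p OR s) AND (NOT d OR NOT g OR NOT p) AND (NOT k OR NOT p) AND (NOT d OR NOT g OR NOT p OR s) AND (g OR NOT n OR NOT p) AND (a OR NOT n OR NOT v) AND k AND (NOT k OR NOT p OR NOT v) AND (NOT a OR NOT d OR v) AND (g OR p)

s = False, d = True, p = False, k = True, n = False, a = False, v = True, g = True

Unit clause (NOT n) forces n = False.
Unit clause (k) forces k = True.
In (NOT k OR v) only v is left, so v = True.
In (g OR NOT v) only g is left, so g = True.
In (d OR NOT k) only d is left, so d = True.
In (NOT d OR NOT g OR NOT p) only NOT p is left, so p = False.
In (NOT a OR p OR NOT v) only NOT a is left, so a = False.
Set s = False.
All clauses satisfied.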